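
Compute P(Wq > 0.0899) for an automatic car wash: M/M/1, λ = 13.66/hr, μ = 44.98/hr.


ρ = 13.66/44.98 = 0.3037
P(Wq > t) = ρ·e^{−(μ−λ)t} = 0.3037·e^{−2.8157}
= 0.3037·0.059865 = 0.018180

Final: 0.018180


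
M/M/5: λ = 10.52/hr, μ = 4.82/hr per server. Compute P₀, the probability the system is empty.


a = λ/μ = 10.52/4.82 = 2.1826; ρ = a/c = 0.4365
Σ_{k=0}^{4} a^k/k! (terms k=0..4) = 1.00000 + 2.18257 + 2.38181 + 1.73283 + 0.94550 = 8.24271
Tail: a^5/(5!(1−ρ)) = 49.52717/(120·0.5635) = 0.73245
P₀ = 1/(8.24271 + 0.73245) = 1/8.97517 = 0.111419

Final: 0.111419


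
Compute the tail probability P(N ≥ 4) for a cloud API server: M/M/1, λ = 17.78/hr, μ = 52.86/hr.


ρ = 17.78/52.86 = 0.3364
P(N ≥ n) = ρ^n = 0.3364^4 = 0.012800

Final: 0.012800


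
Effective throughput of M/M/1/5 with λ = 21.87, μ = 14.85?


ρ = 1.4727; P_K = (1−ρ)ρ^5/(1−ρ^6) = 0.355866
λ_eff = λ(1 − P_K) = 21.87·(1 − 0.355866) = 21.87·0.644134 = 14.0872 /hr

Final: 14.0872 /hr


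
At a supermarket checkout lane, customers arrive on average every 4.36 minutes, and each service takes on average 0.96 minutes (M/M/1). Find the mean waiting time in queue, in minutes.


λ = 60/4.36 = 13.7615 /hr
μ = 60/0.96 = 62.5000 /hr
ρ = λ/μ = 13.7615/62.5000 = 0.2202
Wq = ρ/(μ−λ) = 0.2202/(62.5000−13.7615) = 0.004518 hr
In minutes: 0.004518·60 = 0.2711 min

Final: 0.2711 min


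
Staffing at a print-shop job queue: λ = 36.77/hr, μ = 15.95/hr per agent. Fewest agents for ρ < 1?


Stability requires cμ > λ ⇔ c > λ/μ.
λ/μ = 36.77/15.95 = 2.3053
Minimum integer c = ⌊2.3053⌋ + 1 = 3
Check: 3·15.95 = 47.85 > 36.77, while 2·15.95 = 31.90 ≤ 36.77

Final: 3 servers


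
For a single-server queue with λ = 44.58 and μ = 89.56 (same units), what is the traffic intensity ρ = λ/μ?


ρ = λ/μ = 44.58/89.56 = 0.4978

Final: 0.4978


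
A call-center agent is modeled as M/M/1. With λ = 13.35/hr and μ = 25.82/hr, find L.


ρ = λ/μ = 13.35/25.82 = 0.5170
L = ρ/(1−ρ) = 0.5170/(1 − 0.5170) = 0.5170/0.4830 = 1.0706

Final: 1.0706


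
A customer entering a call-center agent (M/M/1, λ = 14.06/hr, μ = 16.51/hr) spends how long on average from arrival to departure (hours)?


W = 1/(μ−λ) = 1/(16.51 − 14.06) = 1/2.45 = 0.4082 hr

Final: 0.4082 hr


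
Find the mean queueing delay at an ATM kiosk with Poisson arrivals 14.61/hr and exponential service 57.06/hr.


ρ = 14.61/57.06 = 0.2560
Wq = ρ/(μ−λ) = 0.2560/(57.06 − 14.61) = 0.2560/42.45 = 0.006032 hr

Final: 0.006032 hr


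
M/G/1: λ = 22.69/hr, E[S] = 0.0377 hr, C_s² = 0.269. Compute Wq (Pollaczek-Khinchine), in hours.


ρ = λ·E[S] = 22.69·0.0377 = 0.8554
E[S²] = E[S]²(1+C_s²) = 0.0377²·(1+0.269) = 0.001804
Wq = λ·E[S²]/(2(1−ρ)) = 22.69·0.001804/(2·0.1446) = 0.14152 hr

Final: 0.14152 hr


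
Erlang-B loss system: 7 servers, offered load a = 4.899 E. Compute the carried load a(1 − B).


B(7,4.899) = 0.114217 (Erlang-B)
Carried load = a(1 − B) = 4.899·(1 − 0.114217) = 4.899·0.885783 = 4.3394 E

Final: 4.3394 Erlangs


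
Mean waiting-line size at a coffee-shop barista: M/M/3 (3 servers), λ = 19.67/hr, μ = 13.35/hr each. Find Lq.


a = λ/μ = 1.4734; ρ = a/3 = 0.4911
P₀ = 0.217083
Lq = P₀·a^c·ρ / (c!·(1−ρ)²) = 0.217083·3.19867·0.4911/(6·0.25894)
= 0.21950

Final: 0.21950


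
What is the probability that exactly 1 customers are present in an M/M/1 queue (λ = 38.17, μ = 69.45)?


ρ = 38.17/69.45 = 0.5496
P_n = (1−ρ)·ρ^n = (1 − 0.5496)·0.5496^1 = 0.4504·0.549604 = 0.247539

Final: 0.247539


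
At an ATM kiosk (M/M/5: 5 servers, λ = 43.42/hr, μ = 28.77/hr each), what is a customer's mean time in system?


a = 1.5092; ρ = 0.3018; P₀ = 0.220720
Lq = P₀·a^c·ρ/(c!(1−ρ)²) = 0.008918
Wq = Lq/λ = 0.008918/43.42 = 0.0002054 hr
W = Wq + 1/μ = 0.0002054 + 0.03476 = 0.03496 hr

Final: 0.03496 hr


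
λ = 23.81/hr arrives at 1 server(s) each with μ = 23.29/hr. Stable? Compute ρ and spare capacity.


Total capacity cμ = 1·23.29 = 23.29/hr
ρ = λ/(cμ) = 23.81/23.29 = 1.0223
Stable ⇔ ρ < 1: NO
Spare capacity = cμ − λ = 23.29 − 23.81 = -0.52/hr

Final: ρ = 1.0223; unstable; margin = -0.52/hr


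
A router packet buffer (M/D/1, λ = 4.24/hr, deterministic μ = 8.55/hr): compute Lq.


ρ = 4.24/8.55 = 0.4959
M/D/1: Lq = ρ²/(2(1−ρ)) = 0.2459/(2·0.5041) = 0.24393

Final: 0.24393


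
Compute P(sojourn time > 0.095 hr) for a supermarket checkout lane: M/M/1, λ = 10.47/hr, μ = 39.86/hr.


W ~ Exponential(μ−λ) for M/M/1.
μ − λ = 39.86 − 10.47 = 29.3900
P(W > t) = e^{−(μ−λ)t} = e^{−2.7921} = 0.061295

Final: 0.061295


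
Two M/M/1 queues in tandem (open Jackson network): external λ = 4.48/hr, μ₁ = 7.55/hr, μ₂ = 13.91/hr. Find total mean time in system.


Each node sees arrival rate λ = 4.48/hr (tandem ⇒ throughput preserved).
W₁ = 1/(μ₁−λ) = 1/(7.55−4.48) = 0.32573 hr
W₂ = 1/(μ₂−λ) = 1/(13.91−4.48) = 0.10604 hr
W_total = W₁ + W₂ = 0.32573 + 0.10604 = 0.43178 hr

Final: 0.43178 hr


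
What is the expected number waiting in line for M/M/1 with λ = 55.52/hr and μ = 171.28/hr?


ρ = 55.52/171.28 = 0.3241
Lq = ρ²/(1−ρ) = 0.1051/0.6759 = 0.1555

Final: 0.1555


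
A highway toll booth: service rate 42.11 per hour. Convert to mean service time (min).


Mean service time = 1/μ = 1/42.11 hour = 0.02375 hour
In minutes: 0.02375 × 60 = 1.4248 min

Final: 1.4248 min


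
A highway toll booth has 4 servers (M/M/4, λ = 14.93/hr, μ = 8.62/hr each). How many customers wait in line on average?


a = λ/μ = 1.7320; ρ = a/4 = 0.4330
P₀ = 0.173633
Lq = P₀·a^c·ρ / (c!·(1−ρ)²) = 0.173633·8.99933·0.4330/(24·0.32148)
= 0.08769

Final: 0.08769


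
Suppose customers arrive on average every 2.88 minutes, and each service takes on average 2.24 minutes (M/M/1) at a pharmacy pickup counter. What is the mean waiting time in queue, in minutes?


λ = 60/2.88 = 20.8333 /hr
μ = 60/2.24 = 26.7857 /hr
ρ = λ/μ = 20.8333/26.7857 = 0.7778
Wq = ρ/(μ−λ) = 0.7778/(26.7857−20.8333) = 0.13067 hr
In minutes: 0.13067·60 = 7.840 min

Final: 7.840 min


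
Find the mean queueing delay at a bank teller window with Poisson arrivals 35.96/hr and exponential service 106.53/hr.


ρ = 35.96/106.53 = 0.3376
Wq = ρ/(μ−λ) = 0.3376/(106.53 − 35.96) = 0.3376/70.57 = 0.004783 hr

Final: 0.004783 hr


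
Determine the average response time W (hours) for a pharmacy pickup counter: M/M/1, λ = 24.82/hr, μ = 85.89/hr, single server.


W = 1/(μ−λ) = 1/(85.89 − 24.82) = 1/61.07 = 0.01637 hr

Final: 0.01637 hr


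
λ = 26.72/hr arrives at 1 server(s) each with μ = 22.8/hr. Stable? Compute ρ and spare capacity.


Total capacity cμ = 1·22.8 = 22.80/hr
ρ = λ/(cμ) = 26.72/22.80 = 1.1719
Stable ⇔ ρ < 1: NO
Spare capacity = cμ − λ = 22.80 − 26.72 = -3.92/hr

Final: ρ = 1.1719; unstable; margin = -3.92/hr


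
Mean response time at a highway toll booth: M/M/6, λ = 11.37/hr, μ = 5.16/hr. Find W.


a = 2.2035; ρ = 0.3672; P₀ = 0.110124
Lq = P₀·a^c·ρ/(c!(1−ρ)²) = 0.01606
Wq = Lq/λ = 0.01606/11.37 = 0.001412 hr
W = Wq + 1/μ = 0.001412 + 0.19380 = 0.19521 hr

Final: 0.19521 hr


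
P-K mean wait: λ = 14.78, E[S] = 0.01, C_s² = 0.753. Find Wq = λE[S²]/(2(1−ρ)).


ρ = λ·E[S] = 14.78·0.01 = 0.1478
E[S²] = E[S]²(1+C_s²) = 0.01²·(1+0.753) = 0.0001753
Wq = λ·E[S²]/(2(1−ρ)) = 14.78·0.0001753/(2·0.8522) = 0.001520 hr

Final: 0.001520 hr


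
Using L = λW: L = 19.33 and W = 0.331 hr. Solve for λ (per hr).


λ = L/W = 19.33/0.331 = 58.3988 /hr

Final: 58.3988 /hr


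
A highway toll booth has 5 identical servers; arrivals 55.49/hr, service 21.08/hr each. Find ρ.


ρ = λ/(cμ) = 55.49/(5·21.08) = 55.49/105.40 = 0.5265

Final: 0.5265


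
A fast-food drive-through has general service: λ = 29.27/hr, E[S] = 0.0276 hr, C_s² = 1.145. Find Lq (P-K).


ρ = λ·E[S] = 29.27·0.0276 = 0.8079
Lq = ρ²(1+C_s²)/(2(1−ρ)) = 0.6526·(1+1.145)/(2·0.1921)
= 0.6526·2.1450/0.3843 = 3.64271

Final: 3.64271


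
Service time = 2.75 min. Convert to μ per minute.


μ = 1/(service time) in consistent units.
1 minute = 1 min, so μ = 1/2.75 = 0.3636 per minute

Final: 0.3636 /min


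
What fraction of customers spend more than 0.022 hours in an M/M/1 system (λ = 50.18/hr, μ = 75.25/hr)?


W ~ Exponential(μ−λ) for M/M/1.
μ − λ = 75.25 − 50.18 = 25.0700
P(W > t) = e^{−(μ−λ)t} = e^{−0.5515} = 0.576062

Final: 0.576062


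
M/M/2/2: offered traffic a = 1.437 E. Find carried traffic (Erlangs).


B(2,1.437) = 0.297590 (Erlang-B)
Carried load = a(1 − B) = 1.437·(1 − 0.297590) = 1.437·0.702410 = 1.0094 E

Final: 1.0094 Erlangs


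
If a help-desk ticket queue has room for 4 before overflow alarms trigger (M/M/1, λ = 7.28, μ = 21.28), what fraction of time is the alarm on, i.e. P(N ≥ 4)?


ρ = 7.28/21.28 = 0.3421
P(N ≥ n) = ρ^n = 0.3421^4 = 0.013697

Final: 0.013697


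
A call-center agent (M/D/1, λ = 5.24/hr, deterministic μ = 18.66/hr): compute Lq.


ρ = 5.24/18.66 = 0.2808
M/D/1: Lq = ρ²/(2(1−ρ)) = 0.07886/(2·0.7192) = 0.05482

Final: 0.05482


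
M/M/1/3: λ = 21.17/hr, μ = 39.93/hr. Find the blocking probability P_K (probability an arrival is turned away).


ρ = λ/μ = 21.17/39.93 = 0.5302
P_K = (1−ρ)ρ^K/(1−ρ^(K+1)) = (0.4698·0.149027)/(1 − 0.079011)
= 0.070016/0.920989 = 0.076023

Final: 0.076023


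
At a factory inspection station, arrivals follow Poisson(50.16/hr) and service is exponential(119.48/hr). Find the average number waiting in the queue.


ρ = 50.16/119.48 = 0.4198
Lq = ρ²/(1−ρ) = 0.1762/0.5802 = 0.3038

Final: 0.3038


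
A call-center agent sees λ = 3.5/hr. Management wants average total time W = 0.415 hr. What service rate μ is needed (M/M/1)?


W = 1/(μ−λ) ⇒ μ − λ = 1/W = 1/0.415 = 2.4096
μ = λ + 1/W = 3.5 + 2.4096 = 5.9096 per hr

Final: 5.9096 /hr


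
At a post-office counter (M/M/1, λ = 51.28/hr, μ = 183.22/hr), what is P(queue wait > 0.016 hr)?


ρ = 51.28/183.22 = 0.2799
P(Wq > t) = ρ·e^{−(μ−λ)t} = 0.2799·e^{−2.1110}
= 0.2799·0.121112 = 0.033897

Final: 0.033897


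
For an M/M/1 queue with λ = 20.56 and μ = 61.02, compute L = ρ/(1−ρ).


ρ = λ/μ = 20.56/61.02 = 0.3369
L = ρ/(1−ρ) = 0.3369/(1 − 0.3369) = 0.3369/0.6631 = 0.5082

Final: 0.5082


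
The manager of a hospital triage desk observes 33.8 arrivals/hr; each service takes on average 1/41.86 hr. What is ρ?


ρ = λ/μ = 33.8/41.86 = 0.8075

Final: 0.8075


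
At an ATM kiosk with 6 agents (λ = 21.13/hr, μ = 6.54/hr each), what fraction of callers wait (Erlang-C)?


a = λ/μ = 3.2309; ρ = a/6 = 0.5385
P₀ = 0.038509 (from M/M/c formula)
C(c,a) = [a^c/(c!(1−ρ))]·P₀ = [1137.44523/(720·0.4615)]·0.038509
= 3.42301·0.038509 = 0.131816

Final: 0.131816


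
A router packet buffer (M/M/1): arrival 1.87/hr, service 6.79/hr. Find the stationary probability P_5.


ρ = 1.87/6.79 = 0.2754
P_n = (1−ρ)·ρ^n = (1 − 0.2754)·0.2754^5 = 0.7246·0.001584 = 0.001148

Final: 0.001148


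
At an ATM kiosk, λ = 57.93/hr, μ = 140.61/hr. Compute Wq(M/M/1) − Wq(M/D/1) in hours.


ρ = 57.93/140.61 = 0.4120
Wq(M/M/1) = ρ/(μ−λ) = 0.4120/82.68 = 0.004983 hr
Wq(M/D/1) = ρ/(2(μ−λ)) = 0.002491 hr
Savings = 0.004983 − 0.002491 = 0.002491 hr

Final: 0.002491 hr


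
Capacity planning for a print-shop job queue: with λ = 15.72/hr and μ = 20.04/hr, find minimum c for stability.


Stability requires cμ > λ ⇔ c > λ/μ.
λ/μ = 15.72/20.04 = 0.7844
Minimum integer c = ⌊0.7844⌋ + 1 = 1
Check: 1·20.04 = 20.04 > 15.72, while 0·20.04 = 0.00 ≤ 15.72

Final: 1 servers


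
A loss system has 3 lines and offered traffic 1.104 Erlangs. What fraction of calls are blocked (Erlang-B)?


B(c,a) = (a^c/c!) / Σ_{k=0}^{c} a^k/k!
a^3/3! = 0.224262
Σ terms (k=0..3): 1.00000 + 1.10400 + 0.60941 + 0.22426 = 2.937670
B = 0.224262/2.937670 = 0.076340

Final: 0.076340


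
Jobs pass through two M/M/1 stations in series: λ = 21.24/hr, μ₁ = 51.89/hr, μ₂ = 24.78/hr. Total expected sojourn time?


Each node sees arrival rate λ = 21.24/hr (tandem ⇒ throughput preserved).
W₁ = 1/(μ₁−λ) = 1/(51.89−21.24) = 0.03263 hr
W₂ = 1/(μ₂−λ) = 1/(24.78−21.24) = 0.28249 hr
W_total = W₁ + W₂ = 0.03263 + 0.28249 = 0.31511 hr

Final: 0.31511 hr


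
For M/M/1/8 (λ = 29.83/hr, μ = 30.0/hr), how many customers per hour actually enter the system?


ρ = 0.9943; P_K = (1−ρ)ρ^8/(1−ρ^9) = 0.108602
λ_eff = λ(1 − P_K) = 29.83·(1 − 0.108602) = 29.83·0.891398 = 26.5904 /hr

Final: 26.5904 /hr


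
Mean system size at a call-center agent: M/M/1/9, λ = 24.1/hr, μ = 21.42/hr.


ρ = 24.1/21.42 = 1.1251
L = ρ[1 − (K+1)ρ^K + Kρ^(K+1)] / [(1−ρ)(1−ρ^(K+1))]
Numerator: 1.1251·(1 − 10·2.889204 + 9·3.250692) = 1.534868
Denominator: (-0.1251)·(-2.250692) = 0.281599
L = 1.534868/0.281599 = 5.4505

Final: 5.4505


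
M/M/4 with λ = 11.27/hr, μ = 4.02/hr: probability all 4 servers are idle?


a = λ/μ = 11.27/4.02 = 2.8035; ρ = a/c = 0.7009
Σ_{k=0}^{3} a^k/k! (terms k=0..3) = 1.00000 + 2.80348 + 3.92976 + 3.67234 = 11.40558
Tail: a^4/(4!(1−ρ)) = 61.77197/(24·0.2991) = 8.60441
P₀ = 1/(11.40558 + 8.60441) = 1/20.00999 = 0.049975

Final: 0.049975


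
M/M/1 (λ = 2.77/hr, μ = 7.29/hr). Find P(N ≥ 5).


ρ = 2.77/7.29 = 0.3800
P(N ≥ n) = ρ^n = 0.3800^5 = 0.007921

Final: 0.007921


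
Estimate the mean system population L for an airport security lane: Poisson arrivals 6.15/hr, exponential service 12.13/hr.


ρ = λ/μ = 6.15/12.13 = 0.5070
L = ρ/(1−ρ) = 0.5070/(1 − 0.5070) = 0.5070/0.4930 = 1.0284

Final: 1.0284


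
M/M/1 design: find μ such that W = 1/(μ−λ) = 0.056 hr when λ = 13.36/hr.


W = 1/(μ−λ) ⇒ μ − λ = 1/W = 1/0.056 = 17.8571
μ = λ + 1/W = 13.36 + 17.8571 = 31.2171 per hr

Final: 31.2171 /hr


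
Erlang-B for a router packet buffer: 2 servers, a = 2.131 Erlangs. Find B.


B(c,a) = (a^c/c!) / Σ_{k=0}^{c} a^k/k!
a^2/2! = 2.270580
Σ terms (k=0..2): 1.00000 + 2.13100 + 2.27058 = 5.401580
B = 2.270580/5.401580 = 0.420355

Final: 0.420355


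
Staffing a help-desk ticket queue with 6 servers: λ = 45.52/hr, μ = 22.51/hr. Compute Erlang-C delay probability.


a = λ/μ = 2.0222; ρ = a/6 = 0.3370
P₀ = 0.132153 (from M/M/c formula)
C(c,a) = [a^c/(c!(1−ρ))]·P₀ = [68.38495/(720·0.6630)]·0.132153
= 0.14326·0.132153 = 0.018933

Final: 0.018933


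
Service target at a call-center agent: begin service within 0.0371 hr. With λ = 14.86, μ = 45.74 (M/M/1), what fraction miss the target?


ρ = 14.86/45.74 = 0.3249
P(Wq > t) = ρ·e^{−(μ−λ)t} = 0.3249·e^{−1.1456}
= 0.3249·0.318018 = 0.103318

Final: 0.103318


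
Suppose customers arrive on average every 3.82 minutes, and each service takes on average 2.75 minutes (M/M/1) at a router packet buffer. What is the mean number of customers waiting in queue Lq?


λ = 60/3.82 = 15.7068 /hr
μ = 60/2.75 = 21.8182 /hr
ρ = λ/μ = 15.7068/21.8182 = 0.7199
Lq = ρ²/(1−ρ) = 0.5182/0.2801 = 1.8502

Final: 1.8502


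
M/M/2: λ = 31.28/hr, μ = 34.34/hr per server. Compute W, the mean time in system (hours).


a = 0.9109; ρ = 0.4554; P₀ = 0.374150
Lq = P₀·a^c·ρ/(c!(1−ρ)²) = 0.23840
Wq = Lq/λ = 0.23840/31.28 = 0.007621 hr
W = Wq + 1/μ = 0.007621 + 0.02912 = 0.03674 hr

Final: 0.03674 hr


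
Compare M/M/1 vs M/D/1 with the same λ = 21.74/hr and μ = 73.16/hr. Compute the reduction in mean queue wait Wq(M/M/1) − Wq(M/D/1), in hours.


ρ = 21.74/73.16 = 0.2972
Wq(M/M/1) = ρ/(μ−λ) = 0.2972/51.42 = 0.005779 hr
Wq(M/D/1) = ρ/(2(μ−λ)) = 0.002890 hr
Savings = 0.005779 − 0.002890 = 0.002890 hr

Final: 0.002890 hr


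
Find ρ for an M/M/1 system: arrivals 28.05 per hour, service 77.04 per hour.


ρ = λ/μ = 28.05/77.04 = 0.3641

Final: 0.3641


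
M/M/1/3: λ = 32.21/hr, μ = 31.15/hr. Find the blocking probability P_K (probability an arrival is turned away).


ρ = λ/μ = 32.21/31.15 = 1.0340
P_K = (1−ρ)ρ^K/(1−ρ^(K+1)) = (-0.03403·1.105600)/(1 − 1.143222)
= -0.037622/-0.143222 = 0.262685

Final: 0.262685


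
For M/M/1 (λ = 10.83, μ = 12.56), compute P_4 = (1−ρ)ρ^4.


ρ = 10.83/12.56 = 0.8623
P_n = (1−ρ)·ρ^n = (1 − 0.8623)·0.8623^4 = 0.1377·0.552784 = 0.076140

Final: 0.076140


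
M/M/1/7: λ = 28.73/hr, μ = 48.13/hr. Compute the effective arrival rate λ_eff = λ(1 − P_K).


ρ = 0.5969; P_K = (1−ρ)ρ^7/(1−ρ^8) = 0.011063
λ_eff = λ(1 − P_K) = 28.73·(1 − 0.011063) = 28.73·0.988937 = 28.4122 /hr

Final: 28.4122 /hr


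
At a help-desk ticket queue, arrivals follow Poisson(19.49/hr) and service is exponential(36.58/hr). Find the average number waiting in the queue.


ρ = 19.49/36.58 = 0.5328
Lq = ρ²/(1−ρ) = 0.2839/0.4672 = 0.6076

Final: 0.6076


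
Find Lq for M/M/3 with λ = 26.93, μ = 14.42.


a = λ/μ = 1.8675; ρ = a/3 = 0.6225
P₀ = 0.133561
Lq = P₀·a^c·ρ / (c!·(1−ρ)²) = 0.133561·6.51348·0.6225/(6·0.14249)
= 0.63342

Final: 0.63342


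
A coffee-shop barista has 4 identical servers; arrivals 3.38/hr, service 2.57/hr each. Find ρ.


ρ = λ/(cμ) = 3.38/(4·2.57) = 3.38/10.28 = 0.3288

Final: 0.3288


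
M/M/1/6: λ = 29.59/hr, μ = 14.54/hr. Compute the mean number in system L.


ρ = 29.59/14.54 = 2.0351
L = ρ[1 − (K+1)ρ^K + Kρ^(K+1)] / [(1−ρ)(1−ρ^(K+1))]
Numerator: 2.0351·(1 − 7·71.036794 + 6·144.565250) = 755.285647
Denominator: (-1.0351)·(-143.565250) = 148.600895
L = 755.285647/148.600895 = 5.0826

Final: 5.0826


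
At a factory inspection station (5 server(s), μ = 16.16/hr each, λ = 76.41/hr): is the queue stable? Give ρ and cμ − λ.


Total capacity cμ = 5·16.16 = 80.80/hr
ρ = λ/(cμ) = 76.41/80.80 = 0.9457
Stable ⇔ ρ < 1: YES
Spare capacity = cμ − λ = 80.80 − 76.41 = 4.39/hr

Final: ρ = 0.9457; stable; margin = 4.39/hr


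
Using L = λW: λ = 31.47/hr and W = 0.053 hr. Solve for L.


L = λW = 31.47·0.053 = 1.6679

Final: 1.6679


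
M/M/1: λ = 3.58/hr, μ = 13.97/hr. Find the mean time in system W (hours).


W = 1/(μ−λ) = 1/(13.97 − 3.58) = 1/10.39 = 0.09625 hr

Final: 0.09625 hr


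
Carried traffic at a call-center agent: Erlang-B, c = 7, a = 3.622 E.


B(7,3.622) = 0.044792 (Erlang-B)
Carried load = a(1 − B) = 3.622·(1 − 0.044792) = 3.622·0.955208 = 3.4598 E

Final: 3.4598 Erlangs


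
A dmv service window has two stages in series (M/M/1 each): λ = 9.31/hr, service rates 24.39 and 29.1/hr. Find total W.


Each node sees arrival rate λ = 9.31/hr (tandem ⇒ throughput preserved).
W₁ = 1/(μ₁−λ) = 1/(24.39−9.31) = 0.06631 hr
W₂ = 1/(μ₂−λ) = 1/(29.1−9.31) = 0.05053 hr
W_total = W₁ + W₂ = 0.06631 + 0.05053 = 0.11684 hr

Final: 0.11684 hr


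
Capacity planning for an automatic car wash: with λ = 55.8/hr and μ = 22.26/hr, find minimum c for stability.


Stability requires cμ > λ ⇔ c > λ/μ.
λ/μ = 55.8/22.26 = 2.5067
Minimum integer c = ⌊2.5067⌋ + 1 = 3
Check: 3·22.26 = 66.78 > 55.8, while 2·22.26 = 44.52 ≤ 55.8

Final: 3 servers


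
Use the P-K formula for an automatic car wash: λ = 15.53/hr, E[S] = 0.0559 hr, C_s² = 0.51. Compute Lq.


ρ = λ·E[S] = 15.53·0.0559 = 0.8681
Lq = ρ²(1+C_s²)/(2(1−ρ)) = 0.7536·(1+0.51)/(2·0.1319)
= 0.7536·1.5100/0.2637 = 4.31477

Final: 4.31477


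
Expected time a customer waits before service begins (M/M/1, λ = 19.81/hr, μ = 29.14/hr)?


ρ = 19.81/29.14 = 0.6798
Wq = ρ/(μ−λ) = 0.6798/(29.14 − 19.81) = 0.6798/9.33 = 0.07286 hr

Final: 0.07286 hr


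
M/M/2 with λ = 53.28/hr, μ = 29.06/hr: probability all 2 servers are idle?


a = λ/μ = 53.28/29.06 = 1.8334; ρ = a/c = 0.9167
Σ_{k=0}^{1} a^k/k! (terms k=0..1) = 1.00000 + 1.83345 = 2.83345
Tail: a^2/(2!(1−ρ)) = 3.36153/(2·0.08328) = 20.18308
P₀ = 1/(2.83345 + 20.18308) = 1/23.01653 = 0.043447

Final: 0.043447


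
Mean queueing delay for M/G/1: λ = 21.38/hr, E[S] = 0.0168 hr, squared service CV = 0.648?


ρ = λ·E[S] = 21.38·0.0168 = 0.3592
E[S²] = E[S]²(1+C_s²) = 0.0168²·(1+0.648) = 0.0004651
Wq = λ·E[S²]/(2(1−ρ)) = 21.38·0.0004651/(2·0.6408) = 0.007759 hr

Final: 0.007759 hr


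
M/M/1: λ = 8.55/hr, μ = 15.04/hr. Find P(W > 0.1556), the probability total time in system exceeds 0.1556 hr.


W ~ Exponential(μ−λ) for M/M/1.
μ − λ = 15.04 − 8.55 = 6.4900
P(W > t) = e^{−(μ−λ)t} = e^{−1.0098} = 0.364276

Final: 0.364276


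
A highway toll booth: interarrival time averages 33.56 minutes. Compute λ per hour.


λ = 1/(interarrival time) in consistent units.
1 hour = 60 min, so λ = 60/33.56 = 1.7878 per hour

Final: 1.7878 /hr


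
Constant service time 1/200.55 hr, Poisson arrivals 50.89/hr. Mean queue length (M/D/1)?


ρ = 50.89/200.55 = 0.2538
M/D/1: Lq = ρ²/(2(1−ρ)) = 0.06439/(2·0.7462) = 0.04314

Final: 0.04314


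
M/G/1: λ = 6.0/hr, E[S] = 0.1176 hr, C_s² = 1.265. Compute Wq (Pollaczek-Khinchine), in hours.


ρ = λ·E[S] = 6.0·0.1176 = 0.7056
E[S²] = E[S]²(1+C_s²) = 0.1176²·(1+1.265) = 0.031324
Wq = λ·E[S²]/(2(1−ρ)) = 6.0·0.031324/(2·0.2944) = 0.31920 hr

Final: 0.31920 hr


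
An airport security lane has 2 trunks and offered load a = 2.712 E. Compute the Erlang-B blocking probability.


B(c,a) = (a^c/c!) / Σ_{k=0}^{c} a^k/k!
a^2/2! = 3.677472
Σ terms (k=0..2): 1.00000 + 2.71200 + 3.67747 = 7.389472
B = 3.677472/7.389472 = 0.497664

Final: 0.497664


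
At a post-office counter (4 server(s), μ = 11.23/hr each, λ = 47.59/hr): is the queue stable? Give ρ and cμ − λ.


Total capacity cμ = 4·11.23 = 44.92/hr
ρ = λ/(cμ) = 47.59/44.92 = 1.0594
Stable ⇔ ρ < 1: NO
Spare capacity = cμ − λ = 44.92 − 47.59 = -2.67/hr

Final: ρ = 1.0594; unstable; margin = -2.67/hr


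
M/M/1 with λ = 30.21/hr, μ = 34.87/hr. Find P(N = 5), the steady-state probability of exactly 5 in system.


ρ = 30.21/34.87 = 0.8664
P_n = (1−ρ)·ρ^n = (1 − 0.8664)·0.8664^5 = 0.1336·0.488083 = 0.065227

Final: 0.065227


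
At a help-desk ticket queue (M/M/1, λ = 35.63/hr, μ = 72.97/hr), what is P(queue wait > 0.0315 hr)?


ρ = 35.63/72.97 = 0.4883
P(Wq > t) = ρ·e^{−(μ−λ)t} = 0.4883·e^{−1.1762}
= 0.4883·0.308446 = 0.150609

Final: 0.150609


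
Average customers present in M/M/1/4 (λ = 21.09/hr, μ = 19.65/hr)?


ρ = 21.09/19.65 = 1.0733
L = ρ[1 − (K+1)ρ^K + Kρ^(K+1)] / [(1−ρ)(1−ρ^(K+1))]
Numerator: 1.0733·(1 − 5·1.326955 + 4·1.424197) = 0.066560
Denominator: (-0.07328)·(-0.424197) = 0.031086
L = 0.066560/0.031086 = 2.1411

Final: 2.1411


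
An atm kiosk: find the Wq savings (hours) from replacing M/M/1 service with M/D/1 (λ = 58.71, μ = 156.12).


ρ = 58.71/156.12 = 0.3761
Wq(M/M/1) = ρ/(μ−λ) = 0.3761/97.41 = 0.003861 hr
Wq(M/D/1) = ρ/(2(μ−λ)) = 0.001930 hr
Savings = 0.003861 − 0.001930 = 0.001930 hr

Final: 0.001930 hr


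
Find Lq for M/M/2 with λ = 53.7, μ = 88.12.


a = λ/μ = 0.6094; ρ = a/2 = 0.3047
P₀ = 0.532922
Lq = P₀·a^c·ρ / (c!·(1−ρ)²) = 0.532922·0.37136·0.3047/(2·0.48344)
= 0.06237

Final: 0.06237


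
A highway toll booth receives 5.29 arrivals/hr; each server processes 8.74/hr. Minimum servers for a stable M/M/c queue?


Stability requires cμ > λ ⇔ c > λ/μ.
λ/μ = 5.29/8.74 = 0.6053
Minimum integer c = ⌊0.6053⌋ + 1 = 1
Check: 1·8.74 = 8.74 > 5.29, while 0·8.74 = 0.00 ≤ 5.29

Final: 1 servers


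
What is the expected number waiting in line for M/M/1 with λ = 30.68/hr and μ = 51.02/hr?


ρ = 30.68/51.02 = 0.6013
Lq = ρ²/(1−ρ) = 0.3616/0.3987 = 0.9070

Final: 0.9070


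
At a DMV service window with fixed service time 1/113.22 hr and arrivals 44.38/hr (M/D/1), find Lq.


ρ = 44.38/113.22 = 0.3920
M/D/1: Lq = ρ²/(2(1−ρ)) = 0.1536/(2·0.6080) = 0.12635

Final: 0.12635


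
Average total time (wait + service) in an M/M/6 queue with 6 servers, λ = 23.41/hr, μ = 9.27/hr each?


a = 2.5254; ρ = 0.4209; P₀ = 0.079549
Lq = P₀·a^c·ρ/(c!(1−ρ)²) = 0.03597
Wq = Lq/λ = 0.03597/23.41 = 0.001536 hr
W = Wq + 1/μ = 0.001536 + 0.10787 = 0.10941 hr

Final: 0.10941 hr


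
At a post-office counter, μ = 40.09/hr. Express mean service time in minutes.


Mean service time = 1/μ = 1/40.09 hour = 0.02494 hour
In minutes: 0.02494 × 60 = 1.4966 min

Final: 1.4966 min


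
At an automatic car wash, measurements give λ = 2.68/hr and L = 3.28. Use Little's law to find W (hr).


W = L/λ = 3.28/2.68 = 1.2239 hr

Final: 1.2239 hr


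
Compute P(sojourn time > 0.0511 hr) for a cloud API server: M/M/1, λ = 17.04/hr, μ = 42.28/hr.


W ~ Exponential(μ−λ) for M/M/1.
μ − λ = 42.28 − 17.04 = 25.2400
P(W > t) = e^{−(μ−λ)t} = e^{−1.2898} = 0.275336

Final: 0.275336


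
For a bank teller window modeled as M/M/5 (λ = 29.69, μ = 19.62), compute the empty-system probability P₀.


a = λ/μ = 29.69/19.62 = 1.5133; ρ = a/c = 0.3027
Σ_{k=0}^{4} a^k/k! (terms k=0..4) = 1.00000 + 1.51325 + 1.14497 + 0.57754 + 0.21849 = 4.45425
Tail: a^5/(5!(1−ρ)) = 7.93517/(120·0.6973) = 0.09483
P₀ = 1/(4.45425 + 0.09483) = 1/4.54907 = 0.219825

Final: 0.219825


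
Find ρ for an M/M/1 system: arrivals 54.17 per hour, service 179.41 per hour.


ρ = λ/μ = 54.17/179.41 = 0.3019

Final: 0.3019


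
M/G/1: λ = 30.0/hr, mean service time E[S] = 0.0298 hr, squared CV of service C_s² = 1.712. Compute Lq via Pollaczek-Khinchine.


ρ = λ·E[S] = 30.0·0.0298 = 0.8940
Lq = ρ²(1+C_s²)/(2(1−ρ)) = 0.7992·(1+1.712)/(2·0.1060)
= 0.7992·2.7120/0.2120 = 10.22419

Final: 10.22419


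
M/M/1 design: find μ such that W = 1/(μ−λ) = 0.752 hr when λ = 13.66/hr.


W = 1/(μ−λ) ⇒ μ − λ = 1/W = 1/0.752 = 1.3298
μ = λ + 1/W = 13.66 + 1.3298 = 14.9898 per hr

Final: 14.9898 /hr


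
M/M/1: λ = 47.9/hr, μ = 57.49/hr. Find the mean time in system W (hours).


W = 1/(μ−λ) = 1/(57.49 − 47.9) = 1/9.59 = 0.1043 hr

Final: 0.1043 hr


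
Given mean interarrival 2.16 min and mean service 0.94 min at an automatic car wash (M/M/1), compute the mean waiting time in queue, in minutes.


λ = 60/2.16 = 27.7778 /hr
μ = 60/0.94 = 63.8298 /hr
ρ = λ/μ = 27.7778/63.8298 = 0.4352
Wq = ρ/(μ−λ) = 0.4352/(63.8298−27.7778) = 0.01207 hr
In minutes: 0.01207·60 = 0.7243 min

Final: 0.7243 min


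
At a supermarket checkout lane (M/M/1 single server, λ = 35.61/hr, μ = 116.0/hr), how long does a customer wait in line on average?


ρ = 35.61/116.0 = 0.3070
Wq = ρ/(μ−λ) = 0.3070/(116.0 − 35.61) = 0.3070/80.39 = 0.003819 hr

Final: 0.003819 hr


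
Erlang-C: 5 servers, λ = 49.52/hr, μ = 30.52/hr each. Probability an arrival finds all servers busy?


a = λ/μ = 1.6225; ρ = a/5 = 0.3245
P₀ = 0.196916 (from M/M/c formula)
C(c,a) = [a^c/(c!(1−ρ))]·P₀ = [11.24555/(120·0.6755)]·0.196916
= 0.13873·0.196916 = 0.027319

Final: 0.027319


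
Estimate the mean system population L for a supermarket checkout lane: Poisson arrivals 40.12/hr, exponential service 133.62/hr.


ρ = λ/μ = 40.12/133.62 = 0.3003
L = ρ/(1−ρ) = 0.3003/(1 − 0.3003) = 0.3003/0.6997 = 0.4291

Final: 0.4291


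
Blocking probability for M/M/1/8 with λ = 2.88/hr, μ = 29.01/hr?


ρ = λ/μ = 2.88/29.01 = 0.09928
P_K = (1−ρ)ρ^K/(1−ρ^(K+1)) = (0.9007·0.000000009435)/(1 − 9.367e-10)
= 0.000000008499/1.000000 = 0.000000008499

Final: 0.000000008499


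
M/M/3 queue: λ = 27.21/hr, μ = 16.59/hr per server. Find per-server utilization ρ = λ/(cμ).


ρ = λ/(cμ) = 27.21/(3·16.59) = 27.21/49.77 = 0.5467

Final: 0.5467


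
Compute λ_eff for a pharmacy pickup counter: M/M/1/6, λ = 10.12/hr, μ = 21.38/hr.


ρ = 0.4733; P_K = (1−ρ)ρ^6/(1−ρ^7) = 0.005955
λ_eff = λ(1 − P_K) = 10.12·(1 − 0.005955) = 10.12·0.994045 = 10.0597 /hr

Final: 10.0597 /hr


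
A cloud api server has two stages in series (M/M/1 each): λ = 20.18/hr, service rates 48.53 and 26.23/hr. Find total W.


Each node sees arrival rate λ = 20.18/hr (tandem ⇒ throughput preserved).
W₁ = 1/(μ₁−λ) = 1/(48.53−20.18) = 0.03527 hr
W₂ = 1/(μ₂−λ) = 1/(26.23−20.18) = 0.16529 hr
W_total = W₁ + W₂ = 0.03527 + 0.16529 = 0.20056 hr

Final: 0.20056 hr


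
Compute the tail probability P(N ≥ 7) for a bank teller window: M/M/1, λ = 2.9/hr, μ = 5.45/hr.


ρ = 2.9/5.45 = 0.5321
P(N ≥ n) = ρ^n = 0.5321^7 = 0.012078

Final: 0.012078


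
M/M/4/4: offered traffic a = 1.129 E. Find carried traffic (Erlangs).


B(4,1.129) = 0.022023 (Erlang-B)
Carried load = a(1 − B) = 1.129·(1 − 0.022023) = 1.129·0.977977 = 1.1041 E

Final: 1.1041 Erlangs


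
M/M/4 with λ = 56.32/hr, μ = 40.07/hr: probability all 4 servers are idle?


a = λ/μ = 56.32/40.07 = 1.4055; ρ = a/c = 0.3514
Σ_{k=0}^{3} a^k/k! (terms k=0..3) = 1.00000 + 1.40554 + 0.98777 + 0.46278 = 3.85610
Tail: a^4/(4!(1−ρ)) = 3.90277/(24·0.6486) = 0.25071
P₀ = 1/(3.85610 + 0.25071) = 1/4.10681 = 0.243498

Final: 0.243498


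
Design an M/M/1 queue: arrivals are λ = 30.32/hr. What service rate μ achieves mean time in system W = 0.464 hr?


W = 1/(μ−λ) ⇒ μ − λ = 1/W = 1/0.464 = 2.1552
μ = λ + 1/W = 30.32 + 2.1552 = 32.4752 per hr

Final: 32.4752 /hr


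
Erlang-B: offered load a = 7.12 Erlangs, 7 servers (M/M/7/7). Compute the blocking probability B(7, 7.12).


B(c,a) = (a^c/c!) / Σ_{k=0}^{c} a^k/k!
a^7/7! = 184.047287
Σ terms (k=0..7): 1.00000 + 7.12000 + 25.34720 + 60.15735 + 107.08009 + 152.48205 + 180.94537 + 184.04729 = 718.179349
B = 184.047287/718.179349 = 0.256269

Final: 0.256269


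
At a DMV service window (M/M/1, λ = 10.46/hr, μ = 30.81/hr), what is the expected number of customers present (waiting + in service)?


ρ = λ/μ = 10.46/30.81 = 0.3395
L = ρ/(1−ρ) = 0.3395/(1 − 0.3395) = 0.3395/0.6605 = 0.5140

Final: 0.5140


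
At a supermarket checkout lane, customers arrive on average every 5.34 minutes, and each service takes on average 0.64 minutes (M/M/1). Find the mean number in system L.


λ = 60/5.34 = 11.2360 /hr
μ = 60/0.64 = 93.7500 /hr
ρ = λ/μ = 11.2360/93.7500 = 0.1199
L = ρ/(1−ρ) = 0.1199/0.8801 = 0.1362

Final: 0.1362


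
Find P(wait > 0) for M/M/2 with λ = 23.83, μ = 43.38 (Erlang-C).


a = λ/μ = 0.5493; ρ = a/2 = 0.2747
P₀ = 0.569039 (from M/M/c formula)
C(c,a) = [a^c/(c!(1−ρ))]·P₀ = [0.30177/(2·0.7253)]·0.569039
= 0.20802·0.569039 = 0.118370

Final: 0.118370


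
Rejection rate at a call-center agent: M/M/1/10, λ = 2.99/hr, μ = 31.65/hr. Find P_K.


ρ = λ/μ = 2.99/31.65 = 0.09447
P_K = (1−ρ)ρ^K/(1−ρ^(K+1)) = (0.9055·5.662e-11)/(1 − 5.349e-12)
= 5.127e-11/1.000000 = 5.127e-11

Final: 5.127e-11


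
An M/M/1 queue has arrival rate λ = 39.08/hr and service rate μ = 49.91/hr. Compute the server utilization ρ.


ρ = λ/μ = 39.08/49.91 = 0.7830

Final: 0.7830


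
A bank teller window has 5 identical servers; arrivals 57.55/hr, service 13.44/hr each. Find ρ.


ρ = λ/(cμ) = 57.55/(5·13.44) = 57.55/67.20 = 0.8564

Final: 0.8564


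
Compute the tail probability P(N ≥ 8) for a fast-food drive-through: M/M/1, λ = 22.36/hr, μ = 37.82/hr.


ρ = 22.36/37.82 = 0.5912
P(N ≥ n) = ρ^n = 0.5912^8 = 0.014928

Final: 0.014928


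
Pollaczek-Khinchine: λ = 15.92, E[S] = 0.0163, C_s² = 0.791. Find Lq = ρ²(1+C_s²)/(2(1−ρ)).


ρ = λ·E[S] = 15.92·0.0163 = 0.2595
Lq = ρ²(1+C_s²)/(2(1−ρ)) = 0.06734·(1+0.791)/(2·0.7405)
= 0.06734·1.7910/1.4810 = 0.08143

Final: 0.08143


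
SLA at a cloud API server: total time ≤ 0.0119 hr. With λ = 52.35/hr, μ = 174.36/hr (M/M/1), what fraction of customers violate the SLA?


W ~ Exponential(μ−λ) for M/M/1.
μ − λ = 174.36 − 52.35 = 122.0100
P(W > t) = e^{−(μ−λ)t} = e^{−1.4519} = 0.234121

Final: 0.234121


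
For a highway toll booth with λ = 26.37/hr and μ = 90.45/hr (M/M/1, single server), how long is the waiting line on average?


ρ = 26.37/90.45 = 0.2915
Lq = ρ²/(1−ρ) = 0.08500/0.7085 = 0.1200

Final: 0.1200


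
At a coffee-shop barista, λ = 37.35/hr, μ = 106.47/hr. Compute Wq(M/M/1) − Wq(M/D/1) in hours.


ρ = 37.35/106.47 = 0.3508
Wq(M/M/1) = ρ/(μ−λ) = 0.3508/69.12 = 0.005075 hr
Wq(M/D/1) = ρ/(2(μ−λ)) = 0.002538 hr
Savings = 0.005075 − 0.002538 = 0.002538 hr

Final: 0.002538 hr


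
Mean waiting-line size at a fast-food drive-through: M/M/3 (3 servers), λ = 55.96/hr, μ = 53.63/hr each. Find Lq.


a = λ/μ = 1.0434; ρ = a/3 = 0.3478
P₀ = 0.347444
Lq = P₀·a^c·ρ / (c!·(1−ρ)²) = 0.347444·1.13608·0.3478/(6·0.42534)
= 0.05380

Final: 0.05380


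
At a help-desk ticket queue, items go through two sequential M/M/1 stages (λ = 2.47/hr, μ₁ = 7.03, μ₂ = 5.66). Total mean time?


Each node sees arrival rate λ = 2.47/hr (tandem ⇒ throughput preserved).
W₁ = 1/(μ₁−λ) = 1/(7.03−2.47) = 0.21930 hr
W₂ = 1/(μ₂−λ) = 1/(5.66−2.47) = 0.31348 hr
W_total = W₁ + W₂ = 0.21930 + 0.31348 = 0.53278 hr

Final: 0.53278 hr


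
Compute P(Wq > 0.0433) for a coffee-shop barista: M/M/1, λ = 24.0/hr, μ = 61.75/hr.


ρ = 24.0/61.75 = 0.3887
P(Wq > t) = ρ·e^{−(μ−λ)t} = 0.3887·e^{−1.6346}
= 0.3887·0.195035 = 0.075803

Final: 0.075803


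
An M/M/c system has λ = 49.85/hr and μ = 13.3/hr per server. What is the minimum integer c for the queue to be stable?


Stability requires cμ > λ ⇔ c > λ/μ.
λ/μ = 49.85/13.3 = 3.7481
Minimum integer c = ⌊3.7481⌋ + 1 = 4
Check: 4·13.3 = 53.20 > 49.85, while 3·13.3 = 39.90 ≤ 49.85

Final: 4 servers


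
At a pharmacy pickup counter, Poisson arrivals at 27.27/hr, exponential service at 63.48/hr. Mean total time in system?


W = 1/(μ−λ) = 1/(63.48 − 27.27) = 1/36.21 = 0.02762 hr

Final: 0.02762 hr


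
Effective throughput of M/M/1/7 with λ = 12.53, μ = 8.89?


ρ = 1.4094; P_K = (1−ρ)ρ^7/(1−ρ^8) = 0.310436
λ_eff = λ(1 − P_K) = 12.53·(1 − 0.310436) = 12.53·0.689564 = 8.6402 /hr

Final: 8.6402 /hr


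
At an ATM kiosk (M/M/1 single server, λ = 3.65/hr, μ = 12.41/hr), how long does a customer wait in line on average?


ρ = 3.65/12.41 = 0.2941
Wq = ρ/(μ−λ) = 0.2941/(12.41 − 3.65) = 0.2941/8.76 = 0.03358 hr

Final: 0.03358 hr


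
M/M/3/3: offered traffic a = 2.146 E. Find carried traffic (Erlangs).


B(3,2.146) = 0.232132 (Erlang-B)
Carried load = a(1 − B) = 2.146·(1 − 0.232132) = 2.146·0.767868 = 1.6478 E

Final: 1.6478 Erlangs


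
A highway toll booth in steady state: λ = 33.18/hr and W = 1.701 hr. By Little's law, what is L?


L = λW = 33.18·1.701 = 56.4392

Final: 56.4392


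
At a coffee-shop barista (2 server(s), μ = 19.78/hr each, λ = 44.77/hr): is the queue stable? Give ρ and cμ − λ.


Total capacity cμ = 2·19.78 = 39.56/hr
ρ = λ/(cμ) = 44.77/39.56 = 1.1317
Stable ⇔ ρ < 1: NO
Spare capacity = cμ − λ = 39.56 − 44.77 = -5.21/hr

Final: ρ = 1.1317; unstable; margin = -5.21/hr


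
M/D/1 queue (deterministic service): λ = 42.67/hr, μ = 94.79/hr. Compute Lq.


ρ = 42.67/94.79 = 0.4502
M/D/1: Lq = ρ²/(2(1−ρ)) = 0.2026/(2·0.5498) = 0.18427

Final: 0.18427


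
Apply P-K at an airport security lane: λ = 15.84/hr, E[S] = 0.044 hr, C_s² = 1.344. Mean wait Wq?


ρ = λ·E[S] = 15.84·0.044 = 0.6970
E[S²] = E[S]²(1+C_s²) = 0.044²·(1+1.344) = 0.004538
Wq = λ·E[S²]/(2(1−ρ)) = 15.84·0.004538/(2·0.3030) = 0.11860 hr

Final: 0.11860 hr


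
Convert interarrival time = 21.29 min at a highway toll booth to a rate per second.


λ = 1/(interarrival time) in consistent units.
1 second = 0.0166667 min, so λ = 0.0166667/21.29 = 0.0007828 per second

Final: 0.0007828 /sec


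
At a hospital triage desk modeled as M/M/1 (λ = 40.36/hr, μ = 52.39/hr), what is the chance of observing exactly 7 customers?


ρ = 40.36/52.39 = 0.7704
P_n = (1−ρ)·ρ^n = (1 − 0.7704)·0.7704^7 = 0.2296·0.161035 = 0.036977

Final: 0.036977


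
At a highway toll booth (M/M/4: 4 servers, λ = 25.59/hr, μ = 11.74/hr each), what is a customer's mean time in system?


a = 2.1797; ρ = 0.5449; P₀ = 0.106971
Lq = P₀·a^c·ρ/(c!(1−ρ)²) = 0.26476
Wq = Lq/λ = 0.26476/25.59 = 0.01035 hr
W = Wq + 1/μ = 0.01035 + 0.08518 = 0.09553 hr

Final: 0.09553 hr


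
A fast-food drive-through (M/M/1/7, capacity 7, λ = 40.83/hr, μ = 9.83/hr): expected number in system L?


ρ = 40.83/9.83 = 4.1536
L = ρ[1 − (K+1)ρ^K + Kρ^(K+1)] / [(1−ρ)(1−ρ^(K+1))]
Numerator: 4.1536·(1 − 8·21329.517665 + 7·88594.527594) = 1867158.607489
Denominator: (-3.1536)·(-88593.527594) = 279389.558027
L = 1867158.607489/279389.558027 = 6.6830

Final: 6.6830


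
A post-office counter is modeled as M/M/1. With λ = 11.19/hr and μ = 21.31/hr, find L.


ρ = λ/μ = 11.19/21.31 = 0.5251
L = ρ/(1−ρ) = 0.5251/(1 − 0.5251) = 0.5251/0.4749 = 1.1057

Final: 1.1057


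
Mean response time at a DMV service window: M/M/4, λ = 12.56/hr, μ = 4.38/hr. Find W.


a = 2.8676; ρ = 0.7169; P₀ = 0.045744
Lq = P₀·a^c·ρ/(c!(1−ρ)²) = 1.15277
Wq = Lq/λ = 1.15277/12.56 = 0.09178 hr
W = Wq + 1/μ = 0.09178 + 0.22831 = 0.32009 hr

Final: 0.32009 hr


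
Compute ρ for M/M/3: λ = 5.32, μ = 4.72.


ρ = λ/(cμ) = 5.32/(3·4.72) = 5.32/14.16 = 0.3757

Final: 0.3757


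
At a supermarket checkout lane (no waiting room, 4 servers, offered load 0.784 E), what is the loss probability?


B(c,a) = (a^c/c!) / Σ_{k=0}^{c} a^k/k!
a^4/4! = 0.015742
Σ terms (k=0..4): 1.00000 + 0.78400 + 0.30733 + 0.08032 + 0.01574 = 2.187385
B = 0.015742/2.187385 = 0.007197

Final: 0.007197


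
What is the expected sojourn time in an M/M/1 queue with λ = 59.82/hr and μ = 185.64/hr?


W = 1/(μ−λ) = 1/(185.64 − 59.82) = 1/125.82 = 0.007948 hr

Final: 0.007948 hr


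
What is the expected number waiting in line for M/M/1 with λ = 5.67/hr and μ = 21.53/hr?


ρ = 5.67/21.53 = 0.2634
Lq = ρ²/(1−ρ) = 0.06936/0.7366 = 0.09415

Final: 0.09415


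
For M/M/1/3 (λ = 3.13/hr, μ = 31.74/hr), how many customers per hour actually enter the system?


ρ = 0.09861; P_K = (1−ρ)ρ^3/(1−ρ^4) = 0.0008645
λ_eff = λ(1 − P_K) = 3.13·(1 − 0.0008645) = 3.13·0.999136 = 3.1273 /hr

Final: 3.1273 /hr


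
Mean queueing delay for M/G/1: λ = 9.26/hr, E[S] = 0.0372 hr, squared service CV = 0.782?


ρ = λ·E[S] = 9.26·0.0372 = 0.3445
E[S²] = E[S]²(1+C_s²) = 0.0372²·(1+0.782) = 0.002466
Wq = λ·E[S²]/(2(1−ρ)) = 9.26·0.002466/(2·0.6555) = 0.01742 hr

Final: 0.01742 hr


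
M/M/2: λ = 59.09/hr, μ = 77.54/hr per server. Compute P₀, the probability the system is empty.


a = λ/μ = 59.09/77.54 = 0.7621; ρ = a/c = 0.3810
Σ_{k=0}^{1} a^k/k! (terms k=0..1) = 1.00000 + 0.76206 = 1.76206
Tail: a^2/(2!(1−ρ)) = 0.58073/(2·0.6190) = 0.46911
P₀ = 1/(1.76206 + 0.46911) = 1/2.23117 = 0.448195

Final: 0.448195


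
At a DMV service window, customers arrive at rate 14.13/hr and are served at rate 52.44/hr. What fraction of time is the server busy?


ρ = λ/μ = 14.13/52.44 = 0.2695

Final: 0.2695


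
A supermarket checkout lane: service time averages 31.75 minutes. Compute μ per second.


μ = 1/(service time) in consistent units.
1 second = 0.0166667 min, so μ = 0.0166667/31.75 = 0.0005249 per second

Final: 0.0005249 /sec
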